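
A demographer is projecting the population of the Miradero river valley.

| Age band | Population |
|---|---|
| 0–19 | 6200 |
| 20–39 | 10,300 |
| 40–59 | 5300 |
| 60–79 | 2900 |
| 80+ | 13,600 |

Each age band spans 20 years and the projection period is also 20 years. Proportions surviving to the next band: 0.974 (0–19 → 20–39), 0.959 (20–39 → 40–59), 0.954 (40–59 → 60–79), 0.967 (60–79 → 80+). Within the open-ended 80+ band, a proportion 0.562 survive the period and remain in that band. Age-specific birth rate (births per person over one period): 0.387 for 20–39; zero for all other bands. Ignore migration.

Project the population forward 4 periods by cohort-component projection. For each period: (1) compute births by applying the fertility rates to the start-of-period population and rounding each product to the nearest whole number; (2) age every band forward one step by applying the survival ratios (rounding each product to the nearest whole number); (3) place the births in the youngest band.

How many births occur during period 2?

[period 1]
Births: 10300 * 0.387 = 3986
20–39: 6200 * 0.974 = 6039
40–59: 10300 * 0.959 = 9878
60–79: 5300 * 0.954 = 5056
80+: 2900 * 0.967 + 13600 * 0.562 = 2804 + 7643 = 10447
Giving 3986 / 6039 / 9878 / 5056 / 10447.
[period 2]
Births: 6039 * 0.387 = 2337
20–39: 3986 * 0.974 = 3882
40–59: 6039 * 0.959 = 5791
60–79: 9878 * 0.954 = 9424
80+: 5056 * 0.967 + 10447 * 0.562 = 4889 + 5871 = 10760
Giving 2337 / 3882 / 5791 / 9424 / 10760.

2337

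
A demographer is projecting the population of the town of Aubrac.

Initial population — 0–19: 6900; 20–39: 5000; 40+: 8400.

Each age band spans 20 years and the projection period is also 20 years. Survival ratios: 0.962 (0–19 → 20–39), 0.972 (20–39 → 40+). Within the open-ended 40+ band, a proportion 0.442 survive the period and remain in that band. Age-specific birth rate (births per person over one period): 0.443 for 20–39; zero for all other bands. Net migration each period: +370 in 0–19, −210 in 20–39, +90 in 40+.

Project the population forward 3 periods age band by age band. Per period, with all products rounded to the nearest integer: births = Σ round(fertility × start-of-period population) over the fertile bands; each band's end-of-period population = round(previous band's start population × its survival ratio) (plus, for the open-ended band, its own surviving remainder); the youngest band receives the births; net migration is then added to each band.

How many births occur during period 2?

Period 1:
Births: 5000 × 0.443 = 2215
20–39: 6900 × 0.962 = 6638
40+: 5000 × 0.972 + 8400 × 0.442 = 4860 + 3713 = 8573
Net migration: 0–19 + 370 → 2585; 20–39 − 210 → 6428; 40+ + 90 → 8663
→ [2585, 6428, 8663]
Period 2:
Births: 6428 × 0.443 = 2848
20–39: 2585 × 0.962 = 2487
40+: 6428 × 0.972 + 8663 × 0.442 = 6248 + 3829 = 10077
Net migration: 0–19 + 370 → 3218; 20–39 − 210 → 2277; 40+ + 90 → 10167
→ [3218, 2277, 10167]

2848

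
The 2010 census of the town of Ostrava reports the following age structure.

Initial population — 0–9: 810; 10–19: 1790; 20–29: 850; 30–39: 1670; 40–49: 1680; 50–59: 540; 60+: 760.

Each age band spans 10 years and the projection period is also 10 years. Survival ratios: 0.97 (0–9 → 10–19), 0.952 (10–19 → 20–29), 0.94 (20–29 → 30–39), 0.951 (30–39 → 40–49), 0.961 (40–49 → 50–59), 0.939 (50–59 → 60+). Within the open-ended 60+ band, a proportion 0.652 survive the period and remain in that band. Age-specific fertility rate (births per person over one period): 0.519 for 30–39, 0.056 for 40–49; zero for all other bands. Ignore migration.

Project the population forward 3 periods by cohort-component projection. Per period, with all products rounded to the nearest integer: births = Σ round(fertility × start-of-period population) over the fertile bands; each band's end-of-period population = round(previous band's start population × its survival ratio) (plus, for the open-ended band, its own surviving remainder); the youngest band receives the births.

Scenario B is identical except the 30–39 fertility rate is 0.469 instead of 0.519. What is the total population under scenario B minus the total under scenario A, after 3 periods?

— Period 1 —
Births: 1670 × 0.519 = 867, 1680 × 0.056 = 94 → 961
10–19: 810 × 0.97 = 786
20–29: 1790 × 0.952 = 1704
30–39: 850 × 0.94 = 799
40–49: 1670 × 0.951 = 1588
50–59: 1680 × 0.961 = 1614
60+: 540 × 0.939 + 760 × 0.652 = 507 + 496 = 1003
Giving 961 / 786 / 1704 / 799 / 1588 / 1614 / 1003.
— Period 2 —
Births: 799 × 0.519 = 415, 1588 × 0.056 = 89 → 504
10–19: 961 × 0.97 = 932
20–29: 786 × 0.952 = 748
30–39: 1704 × 0.94 = 1602
40–49: 799 × 0.951 = 760
50–59: 1588 × 0.961 = 1526
60+: 1614 × 0.939 + 1003 × 0.652 = 1516 + 654 = 2170
Giving 504 / 932 / 748 / 1602 / 760 / 1526 / 2170.
— Period 3 —
Births: 1602 × 0.519 = 831, 760 × 0.056 = 43 → 874
10–19: 504 × 0.97 = 489
20–29: 932 × 0.952 = 887
30–39: 748 × 0.94 = 703
40–49: 1602 × 0.951 = 1524
50–59: 760 × 0.961 = 730
60+: 1526 × 0.939 + 2170 × 0.652 = 1433 + 1415 = 2848
Giving 874 / 489 / 887 / 703 / 1524 / 730 / 2848.
Scenario A total after 3 periods: 8055
Scenario B projection —
— Period 1 —
Births: 1670 × 0.469 = 783, 1680 × 0.056 = 94 → 877
10–19: 810 × 0.97 = 786
20–29: 1790 × 0.952 = 1704
30–39: 850 × 0.94 = 799
40–49: 1670 × 0.951 = 1588
50–59: 1680 × 0.961 = 1614
60+: 540 × 0.939 + 760 × 0.652 = 507 + 496 = 1003
Giving 877 / 786 / 1704 / 799 / 1588 / 1614 / 1003.
— Period 2 —
Births: 799 × 0.469 = 375, 1588 × 0.056 = 89 → 464
10–19: 877 × 0.97 = 851
20–29: 786 × 0.952 = 748
30–39: 1704 × 0.94 = 1602
40–49: 799 × 0.951 = 760
50–59: 1588 × 0.961 = 1526
60+: 1614 × 0.939 + 1003 × 0.652 = 1516 + 654 = 2170
Giving 464 / 851 / 748 / 1602 / 760 / 1526 / 2170.
— Period 3 —
Births: 1602 × 0.469 = 751, 760 × 0.056 = 43 → 794
10–19: 464 × 0.97 = 450
20–29: 851 × 0.952 = 810
30–39: 748 × 0.94 = 703
40–49: 1602 × 0.951 = 1524
50–59: 760 × 0.961 = 730
60+: 1526 × 0.939 + 2170 × 0.652 = 1433 + 1415 = 2848
Giving 794 / 450 / 810 / 703 / 1524 / 730 / 2848.
Scenario B total after 3 periods: 7859
Difference B − A = 7859 − 8055 = -196

-196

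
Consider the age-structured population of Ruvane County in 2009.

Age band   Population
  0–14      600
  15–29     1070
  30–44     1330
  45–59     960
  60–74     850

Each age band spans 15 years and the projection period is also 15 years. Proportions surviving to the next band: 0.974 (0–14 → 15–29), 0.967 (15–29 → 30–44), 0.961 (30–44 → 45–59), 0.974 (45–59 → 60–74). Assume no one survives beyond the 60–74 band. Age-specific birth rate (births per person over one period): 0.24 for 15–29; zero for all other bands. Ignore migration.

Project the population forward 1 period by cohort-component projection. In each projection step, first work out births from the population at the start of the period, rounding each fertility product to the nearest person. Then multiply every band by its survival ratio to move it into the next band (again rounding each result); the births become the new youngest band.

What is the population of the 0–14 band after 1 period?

257

Period 1:
Births: 1070 × 0.24 = 257
15–29: 600 × 0.974 = 584
30–44: 1070 × 0.967 = 1035
45–59: 1330 × 0.961 = 1278
60–74: 960 × 0.974 = 935
Giving 257 / 584 / 1035 / 1278 / 935.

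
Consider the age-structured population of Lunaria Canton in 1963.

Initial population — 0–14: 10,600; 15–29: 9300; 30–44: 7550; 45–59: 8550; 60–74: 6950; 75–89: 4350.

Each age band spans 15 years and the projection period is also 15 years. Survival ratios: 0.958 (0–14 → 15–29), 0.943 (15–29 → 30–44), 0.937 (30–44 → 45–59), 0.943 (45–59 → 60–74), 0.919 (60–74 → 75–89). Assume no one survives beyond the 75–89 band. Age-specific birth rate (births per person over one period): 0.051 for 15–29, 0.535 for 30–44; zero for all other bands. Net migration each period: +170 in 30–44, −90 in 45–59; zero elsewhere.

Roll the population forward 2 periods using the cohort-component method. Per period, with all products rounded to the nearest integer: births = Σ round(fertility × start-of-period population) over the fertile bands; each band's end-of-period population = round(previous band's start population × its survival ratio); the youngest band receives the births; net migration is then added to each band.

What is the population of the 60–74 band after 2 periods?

6586

Call the groups 1 to 6, youngest first.
Period 1:
Births: 9300 * 0.051 = 474  |  7550 * 0.535 = 4039 → total 4513
Group 2: 10600 * 0.958 = 10155
Group 3: 9300 * 0.943 = 8770
Group 4: 7550 * 0.937 = 7074
Group 5: 8550 * 0.943 = 8063
Group 6: 6950 * 0.919 = 6387
Net migration: Group 3 + 170 → 8940; Group 4 − 90 → 6984
Population now: 0–14=4513, 15–29=10155, 30–44=8940, 45–59=6984, 60–74=8063, 75–89=6387
Period 2:
Births: 10155 * 0.051 = 518  |  8940 * 0.535 = 4783 → total 5301
Group 2: 4513 * 0.958 = 4323
Group 3: 10155 * 0.943 = 9576
Group 4: 8940 * 0.937 = 8377
Group 5: 6984 * 0.943 = 6586
Group 6: 8063 * 0.919 = 7410
Net migration: Group 3 + 170 → 9746; Group 4 − 90 → 8287
Population now: 0–14=5301, 15–29=4323, 30–44=9746, 45–59=8287, 60–74=6586, 75–89=7410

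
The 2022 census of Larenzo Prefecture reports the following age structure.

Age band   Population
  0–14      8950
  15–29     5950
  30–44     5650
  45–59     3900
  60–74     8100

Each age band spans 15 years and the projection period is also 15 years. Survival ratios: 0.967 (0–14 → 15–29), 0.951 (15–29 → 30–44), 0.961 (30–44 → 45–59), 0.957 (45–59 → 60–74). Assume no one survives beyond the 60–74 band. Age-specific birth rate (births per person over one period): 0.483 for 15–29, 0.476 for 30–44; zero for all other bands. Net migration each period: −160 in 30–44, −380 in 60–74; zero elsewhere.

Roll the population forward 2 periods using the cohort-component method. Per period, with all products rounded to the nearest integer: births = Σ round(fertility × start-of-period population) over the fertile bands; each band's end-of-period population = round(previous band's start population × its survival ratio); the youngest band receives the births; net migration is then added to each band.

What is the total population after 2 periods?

30348

Call the bands 1 to 5, youngest first.
After projecting period 1:
Births: 5950 × 0.483 = 2874  |  5650 × 0.476 = 2689 → 5563
Band 2: 8950 × 0.967 = 8655
Band 3: 5950 × 0.951 = 5658
Band 4: 5650 × 0.961 = 5430
Band 5: 3900 × 0.957 = 3732
Net migration: Band 3 − 160 → 5498; Band 5 − 380 → 3352
End of period: [5563, 8655, 5498, 5430, 3352]
After projecting period 2:
Births: 8655 × 0.483 = 4180  |  5498 × 0.476 = 2617 → 6797
Band 2: 5563 × 0.967 = 5379
Band 3: 8655 × 0.951 = 8231
Band 4: 5498 × 0.961 = 5284
Band 5: 5430 × 0.957 = 5197
Net migration: Band 3 − 160 → 8071; Band 5 − 380 → 4817
End of period: [6797, 5379, 8071, 5284, 4817]
Total after period 2: 6797 + 5379 + 8071 + 5284 + 4817 = 30348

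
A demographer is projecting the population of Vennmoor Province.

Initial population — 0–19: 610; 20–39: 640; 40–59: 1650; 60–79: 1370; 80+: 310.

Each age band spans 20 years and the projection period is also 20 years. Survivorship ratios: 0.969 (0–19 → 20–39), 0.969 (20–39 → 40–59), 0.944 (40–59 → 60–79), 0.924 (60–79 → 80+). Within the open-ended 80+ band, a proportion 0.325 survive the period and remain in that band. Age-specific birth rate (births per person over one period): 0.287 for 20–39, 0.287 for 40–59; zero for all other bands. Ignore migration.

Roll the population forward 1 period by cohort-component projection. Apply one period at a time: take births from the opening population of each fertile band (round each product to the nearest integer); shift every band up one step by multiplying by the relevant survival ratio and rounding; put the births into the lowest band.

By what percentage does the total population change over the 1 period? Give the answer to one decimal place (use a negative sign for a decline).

4.7

Numbering the bands 1..5 from youngest to oldest:
[period 1]
Births: 640 * 0.287 = 184 ; 1650 * 0.287 = 474 → 658
Band 2: 610 * 0.969 = 591
Band 3: 640 * 0.969 = 620
Band 4: 1650 * 0.944 = 1558
Band 5: 1370 * 0.924 + 310 * 0.325 = 1266 + 101 = 1367
End of period: [658, 591, 620, 1558, 1367]
Total: 4580 → 4794; change = 214; percentage change = 4.7%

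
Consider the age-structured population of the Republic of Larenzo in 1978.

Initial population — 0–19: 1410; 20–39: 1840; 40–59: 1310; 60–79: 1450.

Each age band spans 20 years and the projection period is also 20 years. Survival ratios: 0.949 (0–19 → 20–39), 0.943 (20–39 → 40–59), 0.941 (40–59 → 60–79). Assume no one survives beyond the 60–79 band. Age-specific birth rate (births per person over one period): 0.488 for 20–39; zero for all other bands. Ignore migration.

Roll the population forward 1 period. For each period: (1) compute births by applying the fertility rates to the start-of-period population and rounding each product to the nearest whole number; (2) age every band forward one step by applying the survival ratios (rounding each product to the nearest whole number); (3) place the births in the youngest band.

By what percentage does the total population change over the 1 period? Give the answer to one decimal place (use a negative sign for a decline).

-13.4

Call the groups 1 to 4, youngest first.
Period 1.
Births: 1840 * 0.488 = 898
Group 2: 1410 * 0.949 = 1338
Group 3: 1840 * 0.943 = 1735
Group 4: 1310 * 0.941 = 1233
Giving 898 / 1338 / 1735 / 1233.
Total: 6010 → 5204; change = -806; percentage change = -13.4%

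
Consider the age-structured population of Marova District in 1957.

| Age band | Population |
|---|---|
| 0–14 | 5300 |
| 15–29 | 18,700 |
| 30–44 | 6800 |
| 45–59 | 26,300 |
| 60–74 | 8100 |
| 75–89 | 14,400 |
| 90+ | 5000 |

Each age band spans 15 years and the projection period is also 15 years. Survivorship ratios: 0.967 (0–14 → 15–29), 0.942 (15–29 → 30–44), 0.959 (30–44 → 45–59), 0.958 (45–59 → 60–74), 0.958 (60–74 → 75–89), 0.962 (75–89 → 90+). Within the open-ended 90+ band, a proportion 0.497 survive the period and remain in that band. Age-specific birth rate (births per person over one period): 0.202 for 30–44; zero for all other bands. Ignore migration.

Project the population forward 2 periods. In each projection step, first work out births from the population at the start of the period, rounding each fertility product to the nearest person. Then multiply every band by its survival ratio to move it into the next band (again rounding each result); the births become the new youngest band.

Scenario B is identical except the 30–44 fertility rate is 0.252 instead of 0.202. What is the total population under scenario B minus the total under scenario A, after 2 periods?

1209

[period 1]
Births: 6800 × 0.202 = 1374
15–29: 5300 × 0.967 = 5125
30–44: 18700 × 0.942 = 17615
45–59: 6800 × 0.959 = 6521
60–74: 26300 × 0.958 = 25195
75–89: 8100 × 0.958 = 7760
90+: 14400 × 0.962 + 5000 × 0.497 = 13853 + 2485 = 16338
Population now: 0–14=1374, 15–29=5125, 30–44=17615, 45–59=6521, 60–74=25195, 75–89=7760, 90+=16338
[period 2]
Births: 17615 × 0.202 = 3558
15–29: 1374 × 0.967 = 1329
30–44: 5125 × 0.942 = 4828
45–59: 17615 × 0.959 = 16893
60–74: 6521 × 0.958 = 6247
75–89: 25195 × 0.958 = 24137
90+: 7760 × 0.962 + 16338 × 0.497 = 7465 + 8120 = 15585
Population now: 0–14=3558, 15–29=1329, 30–44=4828, 45–59=16893, 60–74=6247, 75–89=24137, 90+=15585
Scenario A total after 2 periods: 72577
Scenario B projection —
[period 1]
Births: 6800 × 0.252 = 1714
15–29: 5300 × 0.967 = 5125
30–44: 18700 × 0.942 = 17615
45–59: 6800 × 0.959 = 6521
60–74: 26300 × 0.958 = 25195
75–89: 8100 × 0.958 = 7760
90+: 14400 × 0.962 + 5000 × 0.497 = 13853 + 2485 = 16338
Population now: 0–14=1714, 15–29=5125, 30–44=17615, 45–59=6521, 60–74=25195, 75–89=7760, 90+=16338
[period 2]
Births: 17615 × 0.252 = 4439
15–29: 1714 × 0.967 = 1657
30–44: 5125 × 0.942 = 4828
45–59: 17615 × 0.959 = 16893
60–74: 6521 × 0.958 = 6247
75–89: 25195 × 0.958 = 24137
90+: 7760 × 0.962 + 16338 × 0.497 = 7465 + 8120 = 15585
Population now: 0–14=4439, 15–29=1657, 30–44=4828, 45–59=16893, 60–74=6247, 75–89=24137, 90+=15585
Scenario B total after 2 periods: 73786
Difference B − A = 73786 − 72577 = 1209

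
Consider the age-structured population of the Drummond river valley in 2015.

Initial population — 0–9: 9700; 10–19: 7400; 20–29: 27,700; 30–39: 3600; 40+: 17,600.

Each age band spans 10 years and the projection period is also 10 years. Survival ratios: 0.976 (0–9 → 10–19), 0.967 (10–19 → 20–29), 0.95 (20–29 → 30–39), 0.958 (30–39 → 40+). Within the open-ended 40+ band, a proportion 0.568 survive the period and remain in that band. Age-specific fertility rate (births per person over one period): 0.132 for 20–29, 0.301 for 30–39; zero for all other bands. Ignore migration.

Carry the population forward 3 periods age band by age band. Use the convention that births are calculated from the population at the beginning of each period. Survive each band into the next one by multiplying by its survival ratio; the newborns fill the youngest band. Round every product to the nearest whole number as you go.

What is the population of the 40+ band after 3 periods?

25169

Numbering the groups 1..5 from youngest to oldest:
Period 1.
Births: 27700 * 0.132 = 3656 ; 3600 * 0.301 = 1084 ⇒ total 4740
Group 2: 9700 * 0.976 = 9467
Group 3: 7400 * 0.967 = 7156
Group 4: 27700 * 0.95 = 26315
Group 5: 3600 * 0.958 + 17600 * 0.568 = 3449 + 9997 = 13446
→ [4740, 9467, 7156, 26315, 13446]
Period 2.
Births: 7156 * 0.132 = 945 ; 26315 * 0.301 = 7921 ⇒ total 8866
Group 2: 4740 * 0.976 = 4626
Group 3: 9467 * 0.967 = 9155
Group 4: 7156 * 0.95 = 6798
Group 5: 26315 * 0.958 + 13446 * 0.568 = 25210 + 7637 = 32847
→ [8866, 4626, 9155, 6798, 32847]
Period 3.
Births: 9155 * 0.132 = 1208 ; 6798 * 0.301 = 2046 ⇒ total 3254
Group 2: 8866 * 0.976 = 8653
Group 3: 4626 * 0.967 = 4473
Group 4: 9155 * 0.95 = 8697
Group 5: 6798 * 0.958 + 32847 * 0.568 = 6512 + 18657 = 25169
→ [3254, 8653, 4473, 8697, 25169]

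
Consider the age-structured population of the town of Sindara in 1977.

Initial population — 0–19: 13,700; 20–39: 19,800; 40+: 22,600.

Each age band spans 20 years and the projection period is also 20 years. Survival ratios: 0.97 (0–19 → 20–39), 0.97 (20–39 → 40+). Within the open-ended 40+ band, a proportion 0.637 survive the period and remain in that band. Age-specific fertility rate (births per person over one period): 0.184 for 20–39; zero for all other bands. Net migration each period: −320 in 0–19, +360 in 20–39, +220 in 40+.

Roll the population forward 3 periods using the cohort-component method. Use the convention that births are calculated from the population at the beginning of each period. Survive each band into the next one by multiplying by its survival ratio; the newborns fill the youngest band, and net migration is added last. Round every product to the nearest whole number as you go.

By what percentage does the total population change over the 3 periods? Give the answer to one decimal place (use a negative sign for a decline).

After projecting period 1:
Births: 19800 * 0.184 = 3643
20–39: 13700 * 0.97 = 13289
40+: 19800 * 0.97 + 22600 * 0.637 = 19206 + 14396 = 33602
Net migration: 0–19 − 320 → 3323; 20–39 + 360 → 13649; 40+ + 220 → 33822
→ [3323, 13649, 33822]
After projecting period 2:
Births: 13649 * 0.184 = 2511
20–39: 3323 * 0.97 = 3223
40+: 13649 * 0.97 + 33822 * 0.637 = 13240 + 21545 = 34785
Net migration: 0–19 − 320 → 2191; 20–39 + 360 → 3583; 40+ + 220 → 35005
→ [2191, 3583, 35005]
After projecting period 3:
Births: 3583 * 0.184 = 659
20–39: 2191 * 0.97 = 2125
40+: 3583 * 0.97 + 35005 * 0.637 = 3476 + 22298 = 25774
Net migration: 0–19 − 320 → 339; 20–39 + 360 → 2485; 40+ + 220 → 25994
→ [339, 2485, 25994]
Total: 56100 → 28818; change = -27282; percentage change = -48.6%

-48.6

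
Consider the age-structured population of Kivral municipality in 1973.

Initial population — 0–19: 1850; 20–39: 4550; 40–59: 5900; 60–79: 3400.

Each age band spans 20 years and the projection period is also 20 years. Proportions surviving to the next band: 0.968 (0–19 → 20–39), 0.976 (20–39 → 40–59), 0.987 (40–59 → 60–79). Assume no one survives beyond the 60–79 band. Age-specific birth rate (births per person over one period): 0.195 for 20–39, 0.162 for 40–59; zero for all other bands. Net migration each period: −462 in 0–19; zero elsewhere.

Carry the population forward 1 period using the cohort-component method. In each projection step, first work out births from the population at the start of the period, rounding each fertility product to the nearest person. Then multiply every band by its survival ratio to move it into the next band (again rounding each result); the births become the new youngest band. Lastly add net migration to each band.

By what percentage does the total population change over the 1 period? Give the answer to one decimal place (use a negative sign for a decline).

Numbering the bands 1..4 from youngest to oldest:
[period 1]
Births: 4550 * 0.195 = 887  |  5900 * 0.162 = 956 — total 1843
Band 2: 1850 * 0.968 = 1791
Band 3: 4550 * 0.976 = 4441
Band 4: 5900 * 0.987 = 5823
Net migration: Band 1 − 462 → 1381
Giving 1381 / 1791 / 4441 / 5823.
Total: 15700 → 13436; change = -2264; percentage change = -14.4%

-14.4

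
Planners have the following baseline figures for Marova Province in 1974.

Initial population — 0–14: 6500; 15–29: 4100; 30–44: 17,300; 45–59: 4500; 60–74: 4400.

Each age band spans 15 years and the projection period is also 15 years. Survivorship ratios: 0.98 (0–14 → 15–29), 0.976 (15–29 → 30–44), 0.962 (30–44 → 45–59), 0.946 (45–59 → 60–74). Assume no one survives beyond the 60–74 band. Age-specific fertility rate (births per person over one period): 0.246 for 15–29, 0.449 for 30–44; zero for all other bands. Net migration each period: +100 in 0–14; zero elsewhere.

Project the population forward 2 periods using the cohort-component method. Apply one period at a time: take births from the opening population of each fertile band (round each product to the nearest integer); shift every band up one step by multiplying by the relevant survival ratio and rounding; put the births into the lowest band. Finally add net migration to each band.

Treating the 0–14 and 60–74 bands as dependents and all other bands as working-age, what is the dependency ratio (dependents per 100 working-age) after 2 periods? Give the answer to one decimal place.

102.4

[period 1]
Births: 4100 × 0.246 = 1009, 17300 × 0.449 = 7768 → total 8777
15–29: 6500 × 0.98 = 6370
30–44: 4100 × 0.976 = 4002
45–59: 17300 × 0.962 = 16643
60–74: 4500 × 0.946 = 4257
Net migration: 0–14 + 100 → 8877
Population now: 0–14=8877, 15–29=6370, 30–44=4002, 45–59=16643, 60–74=4257
[period 2]
Births: 6370 × 0.246 = 1567, 4002 × 0.449 = 1797 → total 3364
15–29: 8877 × 0.98 = 8699
30–44: 6370 × 0.976 = 6217
45–59: 4002 × 0.962 = 3850
60–74: 16643 × 0.946 = 15744
Net migration: 0–14 + 100 → 3464
Population now: 0–14=3464, 15–29=8699, 30–44=6217, 45–59=3850, 60–74=15744
Dependents (band 0–14 + band 60–74) = 3464 + 15744 = 19208; working-age = 18766; ratio = 19208/18766 × 100 = 102.4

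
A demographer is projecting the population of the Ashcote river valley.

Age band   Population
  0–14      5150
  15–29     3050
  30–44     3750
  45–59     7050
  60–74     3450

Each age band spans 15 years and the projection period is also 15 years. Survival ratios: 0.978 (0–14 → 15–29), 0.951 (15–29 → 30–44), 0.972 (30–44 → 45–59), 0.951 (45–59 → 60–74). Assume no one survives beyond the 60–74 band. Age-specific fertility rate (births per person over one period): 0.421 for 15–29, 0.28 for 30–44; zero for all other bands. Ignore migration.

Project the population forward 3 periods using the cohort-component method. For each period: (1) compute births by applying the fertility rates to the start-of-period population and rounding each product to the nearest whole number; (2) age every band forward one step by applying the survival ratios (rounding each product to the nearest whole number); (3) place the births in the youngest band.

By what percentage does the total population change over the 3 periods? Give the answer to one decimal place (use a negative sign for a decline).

-34.6

(Bands numbered youngest = 1 to oldest = 5.)
Period 1:
Births: 3050 × 0.421 = 1284, 3750 × 0.28 = 1050 → 2334
Band 2: 5150 × 0.978 = 5037
Band 3: 3050 × 0.951 = 2901
Band 4: 3750 × 0.972 = 3645
Band 5: 7050 × 0.951 = 6705
→ [2334, 5037, 2901, 3645, 6705]
Period 2:
Births: 5037 × 0.421 = 2121, 2901 × 0.28 = 812 → 2933
Band 2: 2334 × 0.978 = 2283
Band 3: 5037 × 0.951 = 4790
Band 4: 2901 × 0.972 = 2820
Band 5: 3645 × 0.951 = 3466
→ [2933, 2283, 4790, 2820, 3466]
Period 3:
Births: 2283 × 0.421 = 961, 4790 × 0.28 = 1341 → 2302
Band 2: 2933 × 0.978 = 2868
Band 3: 2283 × 0.951 = 2171
Band 4: 4790 × 0.972 = 4656
Band 5: 2820 × 0.951 = 2682
→ [2302, 2868, 2171, 4656, 2682]
Total: 22450 → 14679; change = -7771; percentage change = -34.6%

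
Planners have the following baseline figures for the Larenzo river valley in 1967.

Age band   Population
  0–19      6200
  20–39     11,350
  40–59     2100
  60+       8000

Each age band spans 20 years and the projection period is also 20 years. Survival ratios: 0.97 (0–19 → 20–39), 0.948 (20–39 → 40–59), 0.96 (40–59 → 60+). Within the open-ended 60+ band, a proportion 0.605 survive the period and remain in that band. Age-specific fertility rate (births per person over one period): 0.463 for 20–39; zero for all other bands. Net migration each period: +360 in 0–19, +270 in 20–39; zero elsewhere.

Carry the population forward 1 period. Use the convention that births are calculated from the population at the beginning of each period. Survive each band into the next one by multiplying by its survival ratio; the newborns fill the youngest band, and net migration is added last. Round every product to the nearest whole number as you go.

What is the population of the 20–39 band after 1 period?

6284

Let group 1 be 0–19 through group 4 = 60+.
[period 1]
Births: 11350 * 0.463 = 5255
Group 2: 6200 * 0.97 = 6014
Group 3: 11350 * 0.948 = 10760
Group 4: 2100 * 0.96 + 8000 * 0.605 = 2016 + 4840 = 6856
Net migration: Group 1 + 360 → 5615; Group 2 + 270 → 6284
→ [5615, 6284, 10760, 6856]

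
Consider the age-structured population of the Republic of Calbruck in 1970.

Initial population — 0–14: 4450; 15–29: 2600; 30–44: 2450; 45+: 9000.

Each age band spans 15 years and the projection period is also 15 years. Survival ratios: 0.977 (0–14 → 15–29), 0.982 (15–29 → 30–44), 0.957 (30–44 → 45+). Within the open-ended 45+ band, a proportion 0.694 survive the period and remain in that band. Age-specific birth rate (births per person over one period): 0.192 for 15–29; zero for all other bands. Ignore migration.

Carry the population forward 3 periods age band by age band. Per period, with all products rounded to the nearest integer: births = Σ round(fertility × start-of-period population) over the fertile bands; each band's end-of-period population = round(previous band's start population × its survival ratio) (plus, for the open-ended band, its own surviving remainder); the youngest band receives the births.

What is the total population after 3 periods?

11308

Call the groups 1 to 4, youngest first.
— Period 1 —
Births: 2600 × 0.192 = 499
Group 2: 4450 × 0.977 = 4348
Group 3: 2600 × 0.982 = 2553
Group 4: 2450 × 0.957 + 9000 × 0.694 = 2345 + 6246 = 8591
Giving 499 / 4348 / 2553 / 8591.
— Period 2 —
Births: 4348 × 0.192 = 835
Group 2: 499 × 0.977 = 488
Group 3: 4348 × 0.982 = 4270
Group 4: 2553 × 0.957 + 8591 × 0.694 = 2443 + 5962 = 8405
Giving 835 / 488 / 4270 / 8405.
— Period 3 —
Births: 488 × 0.192 = 94
Group 2: 835 × 0.977 = 816
Group 3: 488 × 0.982 = 479
Group 4: 4270 × 0.957 + 8405 × 0.694 = 4086 + 5833 = 9919
Giving 94 / 816 / 479 / 9919.
Total after period 3: 94 + 816 + 479 + 9919 = 11308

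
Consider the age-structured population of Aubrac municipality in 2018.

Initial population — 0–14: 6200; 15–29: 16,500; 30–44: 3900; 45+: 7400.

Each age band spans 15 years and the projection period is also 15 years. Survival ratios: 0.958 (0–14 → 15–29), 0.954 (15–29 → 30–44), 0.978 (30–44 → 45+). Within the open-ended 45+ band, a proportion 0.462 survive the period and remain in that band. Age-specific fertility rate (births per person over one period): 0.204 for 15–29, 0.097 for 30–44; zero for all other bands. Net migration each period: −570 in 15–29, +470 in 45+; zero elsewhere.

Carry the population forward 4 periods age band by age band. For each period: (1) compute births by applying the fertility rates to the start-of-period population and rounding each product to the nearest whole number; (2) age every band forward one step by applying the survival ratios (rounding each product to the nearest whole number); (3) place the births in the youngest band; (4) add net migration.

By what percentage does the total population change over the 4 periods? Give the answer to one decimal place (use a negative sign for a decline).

Numbering the bands 1..4 from youngest to oldest:
[period 1]
Births: 16500 * 0.204 = 3366  |  3900 * 0.097 = 378 — total 3744
Band 2: 6200 * 0.958 = 5940
Band 3: 16500 * 0.954 = 15741
Band 4: 3900 * 0.978 + 7400 * 0.462 = 3814 + 3419 = 7233
Net migration: Band 2 − 570 → 5370; Band 4 + 470 → 7703
Population now: 0–14=3744, 15–29=5370, 30–44=15741, 45+=7703
[period 2]
Births: 5370 * 0.204 = 1095  |  15741 * 0.097 = 1527 — total 2622
Band 2: 3744 * 0.958 = 3587
Band 3: 5370 * 0.954 = 5123
Band 4: 15741 * 0.978 + 7703 * 0.462 = 15395 + 3559 = 18954
Net migration: Band 2 − 570 → 3017; Band 4 + 470 → 19424
Population now: 0–14=2622, 15–29=3017, 30–44=5123, 45+=19424
[period 3]
Births: 3017 * 0.204 = 615  |  5123 * 0.097 = 497 — total 1112
Band 2: 2622 * 0.958 = 2512
Band 3: 3017 * 0.954 = 2878
Band 4: 5123 * 0.978 + 19424 * 0.462 = 5010 + 8974 = 13984
Net migration: Band 2 − 570 → 1942; Band 4 + 470 → 14454
Population now: 0–14=1112, 15–29=1942, 30–44=2878, 45+=14454
[period 4]
Births: 1942 * 0.204 = 396  |  2878 * 0.097 = 279 — total 675
Band 2: 1112 * 0.958 = 1065
Band 3: 1942 * 0.954 = 1853
Band 4: 2878 * 0.978 + 14454 * 0.462 = 2815 + 6678 = 9493
Net migration: Band 2 − 570 → 495; Band 4 + 470 → 9963
Population now: 0–14=675, 15–29=495, 30–44=1853, 45+=9963
Total: 34000 → 12986; change = -21014; percentage change = -61.8%

-61.8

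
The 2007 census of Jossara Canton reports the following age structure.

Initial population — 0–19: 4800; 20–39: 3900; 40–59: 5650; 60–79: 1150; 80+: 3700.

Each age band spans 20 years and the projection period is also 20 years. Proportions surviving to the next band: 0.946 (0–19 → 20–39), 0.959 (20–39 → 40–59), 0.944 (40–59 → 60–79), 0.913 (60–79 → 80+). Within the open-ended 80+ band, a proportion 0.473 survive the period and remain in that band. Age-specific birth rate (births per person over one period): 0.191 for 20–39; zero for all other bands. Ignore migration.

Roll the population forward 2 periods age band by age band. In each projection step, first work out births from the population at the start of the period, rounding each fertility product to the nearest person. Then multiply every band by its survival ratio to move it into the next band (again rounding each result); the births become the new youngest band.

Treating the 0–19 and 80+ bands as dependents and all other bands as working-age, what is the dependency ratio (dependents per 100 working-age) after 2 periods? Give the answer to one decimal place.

82.2

— Period 1 —
Births: 3900 * 0.191 = 745
20–39: 4800 * 0.946 = 4541
40–59: 3900 * 0.959 = 3740
60–79: 5650 * 0.944 = 5334
80+: 1150 * 0.913 + 3700 * 0.473 = 1050 + 1750 = 2800
Giving 745 / 4541 / 3740 / 5334 / 2800.
— Period 2 —
Births: 4541 * 0.191 = 867
20–39: 745 * 0.946 = 705
40–59: 4541 * 0.959 = 4355
60–79: 3740 * 0.944 = 3531
80+: 5334 * 0.913 + 2800 * 0.473 = 4870 + 1324 = 6194
Giving 867 / 705 / 4355 / 3531 / 6194.
Dependents (band 0–19 + band 80+) = 867 + 6194 = 7061; working-age = 8591; ratio = 7061/8591 × 100 = 82.2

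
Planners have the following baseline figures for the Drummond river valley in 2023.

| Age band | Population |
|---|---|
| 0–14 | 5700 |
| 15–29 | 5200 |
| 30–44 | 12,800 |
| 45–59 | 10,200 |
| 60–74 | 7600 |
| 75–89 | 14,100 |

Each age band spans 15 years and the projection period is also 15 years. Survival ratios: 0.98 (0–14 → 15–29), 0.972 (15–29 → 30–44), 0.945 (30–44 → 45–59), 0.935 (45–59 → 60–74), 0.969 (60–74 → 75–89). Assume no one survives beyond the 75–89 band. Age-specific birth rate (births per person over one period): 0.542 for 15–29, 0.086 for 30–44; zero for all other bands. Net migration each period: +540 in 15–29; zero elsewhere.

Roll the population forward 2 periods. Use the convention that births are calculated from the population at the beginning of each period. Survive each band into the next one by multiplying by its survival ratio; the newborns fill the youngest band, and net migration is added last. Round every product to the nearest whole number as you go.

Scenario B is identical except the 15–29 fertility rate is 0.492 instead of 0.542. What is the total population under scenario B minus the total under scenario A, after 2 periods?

Period 1.
Births: 5200 × 0.542 = 2818, 12800 × 0.086 = 1101 → total 3919
15–29: 5700 × 0.98 = 5586
30–44: 5200 × 0.972 = 5054
45–59: 12800 × 0.945 = 12096
60–74: 10200 × 0.935 = 9537
75–89: 7600 × 0.969 = 7364
Net migration: 15–29 + 540 → 6126
Giving 3919 / 6126 / 5054 / 12096 / 9537 / 7364.
Period 2.
Births: 6126 × 0.542 = 3320, 5054 × 0.086 = 435 → total 3755
15–29: 3919 × 0.98 = 3841
30–44: 6126 × 0.972 = 5954
45–59: 5054 × 0.945 = 4776
60–74: 12096 × 0.935 = 11310
75–89: 9537 × 0.969 = 9241
Net migration: 15–29 + 540 → 4381
Giving 3755 / 4381 / 5954 / 4776 / 11310 / 9241.
Scenario A total after 2 periods: 39417
Scenario B projection —
Period 1.
Births: 5200 × 0.492 = 2558, 12800 × 0.086 = 1101 → total 3659
15–29: 5700 × 0.98 = 5586
30–44: 5200 × 0.972 = 5054
45–59: 12800 × 0.945 = 12096
60–74: 10200 × 0.935 = 9537
75–89: 7600 × 0.969 = 7364
Net migration: 15–29 + 540 → 6126
Giving 3659 / 6126 / 5054 / 12096 / 9537 / 7364.
Period 2.
Births: 6126 × 0.492 = 3014, 5054 × 0.086 = 435 → total 3449
15–29: 3659 × 0.98 = 3586
30–44: 6126 × 0.972 = 5954
45–59: 5054 × 0.945 = 4776
60–74: 12096 × 0.935 = 11310
75–89: 9537 × 0.969 = 9241
Net migration: 15–29 + 540 → 4126
Giving 3449 / 4126 / 5954 / 4776 / 11310 / 9241.
Scenario B total after 2 periods: 38856
Difference B − A = 38856 − 39417 = -561

-561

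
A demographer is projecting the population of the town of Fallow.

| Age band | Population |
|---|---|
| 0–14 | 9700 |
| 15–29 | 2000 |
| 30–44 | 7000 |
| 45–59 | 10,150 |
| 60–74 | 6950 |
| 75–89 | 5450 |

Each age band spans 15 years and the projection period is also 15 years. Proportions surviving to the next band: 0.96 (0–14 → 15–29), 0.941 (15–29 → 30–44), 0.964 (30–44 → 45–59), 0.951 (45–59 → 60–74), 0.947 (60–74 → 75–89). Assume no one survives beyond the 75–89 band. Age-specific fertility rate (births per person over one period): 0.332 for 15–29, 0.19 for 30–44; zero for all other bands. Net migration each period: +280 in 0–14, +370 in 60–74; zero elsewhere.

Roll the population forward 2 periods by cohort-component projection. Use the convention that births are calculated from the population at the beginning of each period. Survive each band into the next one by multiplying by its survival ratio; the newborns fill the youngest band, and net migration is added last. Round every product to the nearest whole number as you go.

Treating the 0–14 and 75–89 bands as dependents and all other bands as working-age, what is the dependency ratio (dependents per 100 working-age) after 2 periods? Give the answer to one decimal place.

67.6

[period 1]
Births: 2000 × 0.332 = 664, 7000 × 0.19 = 1330 — total 1994
15–29: 9700 × 0.96 = 9312
30–44: 2000 × 0.941 = 1882
45–59: 7000 × 0.964 = 6748
60–74: 10150 × 0.951 = 9653
75–89: 6950 × 0.947 = 6582
Net migration: 0–14 + 280 → 2274; 60–74 + 370 → 10023
Population now: 0–14=2274, 15–29=9312, 30–44=1882, 45–59=6748, 60–74=10023, 75–89=6582
[period 2]
Births: 9312 × 0.332 = 3092, 1882 × 0.19 = 358 — total 3450
15–29: 2274 × 0.96 = 2183
30–44: 9312 × 0.941 = 8763
45–59: 1882 × 0.964 = 1814
60–74: 6748 × 0.951 = 6417
75–89: 10023 × 0.947 = 9492
Net migration: 0–14 + 280 → 3730; 60–74 + 370 → 6787
Population now: 0–14=3730, 15–29=2183, 30–44=8763, 45–59=1814, 60–74=6787, 75–89=9492
Dependents (band 0–14 + band 75–89) = 3730 + 9492 = 13222; working-age = 19547; ratio = 13222/19547 × 100 = 67.6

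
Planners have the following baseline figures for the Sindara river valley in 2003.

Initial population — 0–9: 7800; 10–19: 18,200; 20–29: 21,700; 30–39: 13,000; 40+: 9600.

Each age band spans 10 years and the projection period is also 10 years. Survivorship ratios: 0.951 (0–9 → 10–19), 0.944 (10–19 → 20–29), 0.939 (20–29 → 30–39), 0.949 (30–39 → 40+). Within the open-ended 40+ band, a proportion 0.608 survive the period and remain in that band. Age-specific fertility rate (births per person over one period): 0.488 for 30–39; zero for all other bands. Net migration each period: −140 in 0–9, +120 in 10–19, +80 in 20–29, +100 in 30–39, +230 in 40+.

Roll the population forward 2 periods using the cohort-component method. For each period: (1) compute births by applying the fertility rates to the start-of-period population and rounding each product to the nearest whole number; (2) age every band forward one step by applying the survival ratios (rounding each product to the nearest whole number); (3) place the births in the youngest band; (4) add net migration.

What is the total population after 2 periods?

70228

— Period 1 —
Births: 13000 × 0.488 = 6344
10–19: 7800 × 0.951 = 7418
20–29: 18200 × 0.944 = 17181
30–39: 21700 × 0.939 = 20376
40+: 13000 × 0.949 + 9600 × 0.608 = 12337 + 5837 = 18174
Net migration: 0–9 − 140 → 6204; 10–19 + 120 → 7538; 20–29 + 80 → 17261; 30–39 + 100 → 20476; 40+ + 230 → 18404
End of period: [6204, 7538, 17261, 20476, 18404]
— Period 2 —
Births: 20476 × 0.488 = 9992
10–19: 6204 × 0.951 = 5900
20–29: 7538 × 0.944 = 7116
30–39: 17261 × 0.939 = 16208
40+: 20476 × 0.949 + 18404 × 0.608 = 19432 + 11190 = 30622
Net migration: 0–9 − 140 → 9852; 10–19 + 120 → 6020; 20–29 + 80 → 7196; 30–39 + 100 → 16308; 40+ + 230 → 30852
End of period: [9852, 6020, 7196, 16308, 30852]
Total after period 2: 9852 + 6020 + 7196 + 16308 + 30852 = 70228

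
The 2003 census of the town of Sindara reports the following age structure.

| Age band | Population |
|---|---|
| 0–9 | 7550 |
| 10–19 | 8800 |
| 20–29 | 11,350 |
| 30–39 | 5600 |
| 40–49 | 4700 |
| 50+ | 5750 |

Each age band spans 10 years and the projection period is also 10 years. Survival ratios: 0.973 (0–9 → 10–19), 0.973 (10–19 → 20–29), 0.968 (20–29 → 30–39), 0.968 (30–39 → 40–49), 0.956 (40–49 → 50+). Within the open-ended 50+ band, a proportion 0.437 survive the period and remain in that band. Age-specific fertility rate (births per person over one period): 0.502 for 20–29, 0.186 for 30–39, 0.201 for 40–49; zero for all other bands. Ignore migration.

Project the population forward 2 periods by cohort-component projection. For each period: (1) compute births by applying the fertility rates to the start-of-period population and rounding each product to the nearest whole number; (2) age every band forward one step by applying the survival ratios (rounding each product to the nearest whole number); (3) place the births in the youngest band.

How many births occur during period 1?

[period 1]
Births: 11350 × 0.502 = 5698, 5600 × 0.186 = 1042, 4700 × 0.201 = 945 — total 7685
10–19: 7550 × 0.973 = 7346
20–29: 8800 × 0.973 = 8562
30–39: 11350 × 0.968 = 10987
40–49: 5600 × 0.968 = 5421
50+: 4700 × 0.956 + 5750 × 0.437 = 4493 + 2513 = 7006
Giving 7685 / 7346 / 8562 / 10987 / 5421 / 7006.

7685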